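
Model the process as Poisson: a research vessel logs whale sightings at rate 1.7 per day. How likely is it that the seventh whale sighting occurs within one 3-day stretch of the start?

Over the interval, μ = 1.7 × 3 = 5.1 (a 3-day stretch = 3 days).
The seventh arrival falls in the interval iff at least 7 events occur there: P(S_7 ≤ t) = P(N ≥ 7) = 1 − P(N ≤ 6) ≈ 0.2526.

0.2526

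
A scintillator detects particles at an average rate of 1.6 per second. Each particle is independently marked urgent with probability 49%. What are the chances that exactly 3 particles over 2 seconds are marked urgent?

0.1339

Thinning: the particles that are marked urgent themselves form a Poisson process with rate 0.49 × 1.6 = 0.784 per second.
Over the interval, μ = 0.784 × 2 = 1.568 (2 seconds).
P(N = 3) = e^(−1.568) · 1.568^3/3! ≈ 0.1339.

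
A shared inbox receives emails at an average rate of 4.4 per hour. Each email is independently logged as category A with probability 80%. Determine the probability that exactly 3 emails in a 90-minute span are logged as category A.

Thinning: the emails that are logged as category A themselves form a Poisson process with rate 0.8 × 4.4 = 3.52 per hour.
Over the interval, μ = 3.52 × 1.5 = 5.28 (a 90-minute span = 1.5 hours).
P(N = 3) = e^(−5.28) · 5.28^3/3! ≈ 0.1249.

0.1249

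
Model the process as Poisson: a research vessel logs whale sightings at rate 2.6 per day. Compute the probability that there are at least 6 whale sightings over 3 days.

0.7897

Over the interval, μ = 2.6 × 3 = 7.8 (3 days).
P(N ≥ 6) = 1 − P(N ≤ 5) = 1 − Σ_{j=0}^{5} e^(−μ) μ^j/j! ≈ 0.7897.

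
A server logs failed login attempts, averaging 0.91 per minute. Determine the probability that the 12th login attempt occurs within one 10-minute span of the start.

Over the interval, μ = 0.91 × 10 = 9.1 (a 10-minute span = 10 minutes).
The 12th arrival falls in the interval iff at least 12 events occur there: P(S_12 ≤ t) = P(N ≥ 12) = 1 − P(N ≤ 11) ≈ 0.2068.

0.2068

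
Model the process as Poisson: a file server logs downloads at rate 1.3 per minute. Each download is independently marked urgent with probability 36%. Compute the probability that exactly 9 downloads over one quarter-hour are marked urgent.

Thinning: the downloads that are marked urgent themselves form a Poisson process with rate 0.36 × 1.3 = 0.468 per minute.
Over the interval, μ = 0.468 × 15 = 7.02 (a quarter-hour = 15 minutes).
P(N = 9) = e^(−7.02) · 7.02^9/9! ≈ 0.1020.

0.1020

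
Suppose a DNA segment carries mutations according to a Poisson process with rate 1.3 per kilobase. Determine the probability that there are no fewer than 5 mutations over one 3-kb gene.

0.3516

Over the interval, μ = 1.3 × 3 = 3.9 (a 3-kb gene = 3 kilobases).
P(N ≥ 5) = 1 − P(N ≤ 4) = 1 − Σ_{j=0}^{4} e^(−μ) μ^j/j! ≈ 0.3516.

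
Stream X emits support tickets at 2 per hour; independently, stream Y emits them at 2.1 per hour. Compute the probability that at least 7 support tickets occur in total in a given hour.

0.1214

Independent Poisson processes superpose: combined rate λ = 2 + 2.1 = 4.1 per hour.
So μ = 4.1.
P(N ≥ 7) = 1 − P(N ≤ 6) ≈ 0.1214.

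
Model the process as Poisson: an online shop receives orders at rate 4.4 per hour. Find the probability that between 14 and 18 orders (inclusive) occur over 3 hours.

Over the interval, μ = 4.4 × 3 = 13.2 (3 hours).
P(14 ≤ N ≤ 18) = Σ_{j=14}^{18} e^(−13.2) · 13.2^j/j! ≈ 0.3709.

0.3709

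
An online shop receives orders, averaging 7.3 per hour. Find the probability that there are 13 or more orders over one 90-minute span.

Over the interval, μ = 7.3 × 1.5 = 10.95 (a 90-minute span = 1.5 hours).
P(N ≥ 13) = 1 − P(N ≤ 12) = 1 − Σ_{j=0}^{12} e^(−μ) μ^j/j! ≈ 0.3058.

0.3058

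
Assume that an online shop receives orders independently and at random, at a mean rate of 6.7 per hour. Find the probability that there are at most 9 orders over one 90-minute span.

Over the interval, μ = 6.7 × 1.5 = 10.05 (a 90-minute span = 1.5 hours).
P(N ≤ 9) = Σ_{j=0}^{9} e^(−μ) μ^j/j! ≈ 0.4517.

0.4517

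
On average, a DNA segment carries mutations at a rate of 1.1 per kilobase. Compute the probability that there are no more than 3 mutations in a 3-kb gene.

Over the interval, μ = 1.1 × 3 = 3.3 (a 3-kb gene = 3 kilobases).
P(N ≤ 3) = Σ_{j=0}^{3} e^(−μ) μ^j/j! ≈ 0.5803.

0.5803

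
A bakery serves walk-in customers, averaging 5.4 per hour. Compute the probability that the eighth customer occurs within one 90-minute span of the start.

Over the interval, μ = 5.4 × 1.5 = 8.1 (a 90-minute span = 1.5 hours).
The eighth arrival falls in the interval iff at least 8 events occur there: P(S_8 ≤ t) = P(N ≥ 8) = 1 − P(N ≤ 7) ≈ 0.5609.

0.5609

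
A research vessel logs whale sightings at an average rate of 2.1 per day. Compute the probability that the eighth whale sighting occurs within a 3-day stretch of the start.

0.2983

Over the interval, μ = 2.1 × 3 = 6.3 (a 3-day stretch = 3 days).
The eighth arrival falls in the interval iff at least 8 events occur there: P(S_8 ≤ t) = P(N ≥ 8) = 1 − P(N ≤ 7) ≈ 0.2983.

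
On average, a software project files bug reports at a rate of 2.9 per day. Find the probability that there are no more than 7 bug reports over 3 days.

Over the interval, μ = 2.9 × 3 = 8.7 (3 days).
P(N ≤ 7) = Σ_{j=0}^{7} e^(−μ) μ^j/j! ≈ 0.3602.

0.3602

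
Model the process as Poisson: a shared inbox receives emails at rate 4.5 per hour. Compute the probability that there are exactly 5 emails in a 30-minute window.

Over the interval, μ = 4.5 × 0.5 = 2.25 (a 30-minute window = 0.5 hours).
P(N = 5) = e^(−μ) μ^5/5! = e^(−2.25) · 2.25^5/120 ≈ 0.0506.

0.0506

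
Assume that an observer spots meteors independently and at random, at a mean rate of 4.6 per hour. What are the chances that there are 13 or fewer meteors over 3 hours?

0.4858

Over the interval, μ = 4.6 × 3 = 13.8 (3 hours).
P(N ≤ 13) = Σ_{j=0}^{13} e^(−μ) μ^j/j! ≈ 0.4858.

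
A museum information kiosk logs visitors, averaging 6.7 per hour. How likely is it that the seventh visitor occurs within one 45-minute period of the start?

0.2415

Over the interval, μ = 6.7 × 0.75 = 5.025 (a 45-minute period = 0.75 hours).
The seventh arrival falls in the interval iff at least 7 events occur there: P(S_7 ≤ t) = P(N ≥ 7) = 1 − P(N ≤ 6) ≈ 0.2415.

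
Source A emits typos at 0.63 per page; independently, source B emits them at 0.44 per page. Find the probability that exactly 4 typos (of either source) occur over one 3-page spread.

0.1785

Independent Poisson processes superpose: combined rate λ = 0.63 + 0.44 = 1.07 per page.
Over the interval, μ = 1.07 × 3 = 3.21 (a 3-page spread = 3 pages).
P(N = 4) = e^(−3.21) · 3.21^4/4! ≈ 0.1785.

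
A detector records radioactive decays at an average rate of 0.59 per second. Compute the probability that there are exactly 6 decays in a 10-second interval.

0.1605

Over the interval, μ = 0.59 × 10 = 5.9 (a 10-second interval = 10 seconds).
P(N = 6) = e^(−μ) μ^6/6! = e^(−5.9) · 5.9^6/720 ≈ 0.1605.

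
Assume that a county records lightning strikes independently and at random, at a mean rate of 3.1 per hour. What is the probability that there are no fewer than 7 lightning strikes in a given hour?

0.0388

With mean μ = 3.1 per hour,
P(N ≥ 7) = 1 − P(N ≤ 6) = 1 − Σ_{j=0}^{6} e^(−μ) μ^j/j! ≈ 0.0388.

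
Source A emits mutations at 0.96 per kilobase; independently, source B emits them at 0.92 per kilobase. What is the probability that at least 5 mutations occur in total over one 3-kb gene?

Independent Poisson processes superpose: combined rate λ = 0.96 + 0.92 = 1.88 per kilobase.
Over the interval, μ = 1.88 × 3 = 5.64 (a 3-kb gene = 3 kilobases).
P(N ≥ 5) = 1 − P(N ≤ 4) ≈ 0.6639.

0.6639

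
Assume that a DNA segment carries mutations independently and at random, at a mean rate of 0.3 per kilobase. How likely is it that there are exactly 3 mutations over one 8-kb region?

Over the interval, μ = 0.3 × 8 = 2.4 (an 8-kb region = 8 kilobases).
P(N = 3) = e^(−μ) μ^3/3! = e^(−2.4) · 2.4^3/6 ≈ 0.2090.

0.2090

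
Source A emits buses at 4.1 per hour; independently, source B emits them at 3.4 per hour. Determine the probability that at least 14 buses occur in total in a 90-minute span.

0.2424

Independent Poisson processes superpose: combined rate λ = 4.1 + 3.4 = 7.5 per hour.
Over the interval, μ = 7.5 × 1.5 = 11.25 (a 90-minute span = 1.5 hours).
P(N ≥ 14) = 1 − P(N ≤ 13) ≈ 0.2424.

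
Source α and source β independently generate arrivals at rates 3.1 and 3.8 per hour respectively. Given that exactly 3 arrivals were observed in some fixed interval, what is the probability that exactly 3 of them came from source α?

Given the total, each event is independently from source α with probability p = λ_α/(λ_α+λ_β) = 3.1/6.9 ≈ 0.4493.
So K ~ Binomial(3, 3.1/6.9): P(K = 3) = C(3,3) · (3.1/6.9)^3 · (3.8/6.9)^0 ≈ 0.0907.

0.0907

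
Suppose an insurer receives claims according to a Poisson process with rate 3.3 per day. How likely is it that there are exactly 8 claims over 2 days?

Over the interval, μ = 3.3 × 2 = 6.6 (2 days).
P(N = 8) = e^(−μ) μ^8/8! = e^(−6.6) · 6.6^8/40320 ≈ 0.1215.

0.1215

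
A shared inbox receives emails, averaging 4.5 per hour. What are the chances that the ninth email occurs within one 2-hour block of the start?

0.5443

Over the interval, μ = 4.5 × 2 = 9 (a 2-hour block = 2 hours).
The ninth arrival falls in the interval iff at least 9 events occur there: P(S_9 ≤ t) = P(N ≥ 9) = 1 − P(N ≤ 8) ≈ 0.5443.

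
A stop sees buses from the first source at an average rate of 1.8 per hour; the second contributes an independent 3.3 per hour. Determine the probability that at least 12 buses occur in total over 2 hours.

0.3262

Independent Poisson processes superpose: combined rate λ = 1.8 + 3.3 = 5.1 per hour.
Over the interval, μ = 5.1 × 2 = 10.2 (2 hours).
P(N ≥ 12) = 1 − P(N ≤ 11) ≈ 0.3262.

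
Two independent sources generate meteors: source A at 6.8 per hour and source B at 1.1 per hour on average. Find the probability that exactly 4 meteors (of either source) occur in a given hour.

0.0602

Independent Poisson processes superpose: combined rate λ = 6.8 + 1.1 = 7.9 per hour.
So μ = 7.9.
P(N = 4) = e^(−7.9) · 7.9^4/4! ≈ 0.0602.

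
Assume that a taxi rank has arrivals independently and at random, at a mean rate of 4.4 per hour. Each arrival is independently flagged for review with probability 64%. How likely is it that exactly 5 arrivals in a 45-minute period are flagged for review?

Thinning: the arrivals that are flagged for review themselves form a Poisson process with rate 0.64 × 4.4 = 2.816 per hour.
Over the interval, μ = 2.816 × 0.75 = 2.112 (a 45-minute period = 0.75 hours).
P(N = 5) = e^(−2.112) · 2.112^5/5! ≈ 0.0424.

0.0424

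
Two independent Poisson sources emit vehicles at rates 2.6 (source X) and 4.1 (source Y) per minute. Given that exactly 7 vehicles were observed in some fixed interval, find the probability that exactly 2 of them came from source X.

0.2714

Given the total, each event is independently from source X with probability p = λ_X/(λ_X+λ_Y) = 2.6/6.7 ≈ 0.3881.
So K ~ Binomial(7, 2.6/6.7): P(K = 2) = C(7,2) · (2.6/6.7)^2 · (4.1/6.7)^5 ≈ 0.2714.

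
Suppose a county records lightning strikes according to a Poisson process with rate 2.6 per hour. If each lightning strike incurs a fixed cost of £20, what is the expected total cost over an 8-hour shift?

E[N] = 2.6 × 8 = 20.8 (an 8-hour shift = 8 hours); E[cost] = 20.8 × £20 = £416.

£416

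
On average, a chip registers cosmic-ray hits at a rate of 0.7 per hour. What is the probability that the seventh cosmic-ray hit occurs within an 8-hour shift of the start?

0.3297

Over the interval, μ = 0.7 × 8 = 5.6 (an 8-hour shift = 8 hours).
The seventh arrival falls in the interval iff at least 7 events occur there: P(S_7 ≤ t) = P(N ≥ 7) = 1 − P(N ≤ 6) ≈ 0.3297.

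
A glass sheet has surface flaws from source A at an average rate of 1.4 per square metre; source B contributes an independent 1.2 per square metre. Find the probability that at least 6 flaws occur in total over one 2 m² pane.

0.4191

Independent Poisson processes superpose: combined rate λ = 1.4 + 1.2 = 2.6 per square metre.
Over the interval, μ = 2.6 × 2 = 5.2 (a 2 m² pane = 2 square metres).
P(N ≥ 6) = 1 − P(N ≤ 5) ≈ 0.4191.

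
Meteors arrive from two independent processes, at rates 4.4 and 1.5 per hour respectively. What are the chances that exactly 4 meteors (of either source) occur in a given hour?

Independent Poisson processes superpose: combined rate λ = 4.4 + 1.5 = 5.9 per hour.
So μ = 5.9.
P(N = 4) = e^(−5.9) · 5.9^4/4! ≈ 0.1383.

0.1383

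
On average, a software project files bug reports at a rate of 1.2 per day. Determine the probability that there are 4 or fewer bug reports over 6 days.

Over the interval, μ = 1.2 × 6 = 7.2 (6 days).
P(N ≤ 4) = Σ_{j=0}^{4} e^(−μ) μ^j/j! ≈ 0.1555.

0.1555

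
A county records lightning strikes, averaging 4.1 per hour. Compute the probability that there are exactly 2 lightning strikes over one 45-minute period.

Over the interval, μ = 4.1 × 0.75 = 3.075 (a 45-minute period = 0.75 hours).
P(N = 2) = e^(−μ) μ^2/2! = e^(−3.075) · 3.075^2/2 ≈ 0.2184.

0.2184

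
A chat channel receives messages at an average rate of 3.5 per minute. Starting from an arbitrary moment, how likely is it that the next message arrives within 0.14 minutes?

0.3874

Inter-arrival times are exponential with rate λ = 3.5 per minute.
P(T ≤ 0.14) = 1 − e^(−λt) = 1 − e^(−3.5 × 0.14) = 1 − e^(−0.49) ≈ 0.3874.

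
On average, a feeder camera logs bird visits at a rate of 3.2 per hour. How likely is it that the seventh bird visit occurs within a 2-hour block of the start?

0.4577

Over the interval, μ = 3.2 × 2 = 6.4 (a 2-hour block = 2 hours).
The seventh arrival falls in the interval iff at least 7 events occur there: P(S_7 ≤ t) = P(N ≥ 7) = 1 − P(N ≤ 6) ≈ 0.4577.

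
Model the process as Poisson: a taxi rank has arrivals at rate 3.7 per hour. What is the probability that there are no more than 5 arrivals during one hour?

0.8301

With mean μ = 3.7 per hour,
P(N ≤ 5) = Σ_{j=0}^{5} e^(−μ) μ^j/j! ≈ 0.8301.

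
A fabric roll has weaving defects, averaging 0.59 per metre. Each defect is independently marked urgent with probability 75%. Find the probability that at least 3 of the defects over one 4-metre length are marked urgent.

Thinning: the defects that are marked urgent themselves form a Poisson process with rate 0.75 × 0.59 = 0.4425 per metre.
Over the interval, μ = 0.4425 × 4 = 1.77 (a 4-metre length = 4 metres).
P(N ≥ 3) = 1 − P(N ≤ 2) ≈ 0.2614.

0.2614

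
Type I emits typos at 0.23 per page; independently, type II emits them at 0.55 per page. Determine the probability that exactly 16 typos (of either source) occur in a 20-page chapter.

0.0987

Independent Poisson processes superpose: combined rate λ = 0.23 + 0.55 = 0.78 per page.
Over the interval, μ = 0.78 × 20 = 15.6 (a 20-page chapter = 20 pages).
P(N = 16) = e^(−15.6) · 15.6^16/16! ≈ 0.0987.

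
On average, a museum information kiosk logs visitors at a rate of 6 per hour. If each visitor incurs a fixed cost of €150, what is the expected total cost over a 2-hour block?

€1800

E[N] = 6 × 2 = 12 (a 2-hour block = 2 hours); E[cost] = 12 × €150 = €1800.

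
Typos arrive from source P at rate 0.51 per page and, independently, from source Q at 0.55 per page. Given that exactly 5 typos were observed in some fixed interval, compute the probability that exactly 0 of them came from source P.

0.0376

Given the total, each event is independently from source P with probability p = λ_P/(λ_P+λ_Q) = 0.51/1.06 ≈ 0.4811.
So K ~ Binomial(5, 0.51/1.06): P(K = 0) = C(5,0) · (0.51/1.06)^0 · (0.55/1.06)^5 ≈ 0.0376.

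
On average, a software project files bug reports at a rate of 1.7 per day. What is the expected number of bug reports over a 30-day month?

E[N] = λt = 1.7 × 30 = 51 (a 30-day month = 30 days).

51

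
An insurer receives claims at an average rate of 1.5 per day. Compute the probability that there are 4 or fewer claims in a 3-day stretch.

0.5321

Over the interval, μ = 1.5 × 3 = 4.5 (a 3-day stretch = 3 days).
P(N ≤ 4) = Σ_{j=0}^{4} e^(−μ) μ^j/j! ≈ 0.5321.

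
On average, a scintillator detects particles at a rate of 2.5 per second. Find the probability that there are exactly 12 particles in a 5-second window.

0.1132

Over the interval, μ = 2.5 × 5 = 12.5 (a 5-second window = 5 seconds).
P(N = 12) = e^(−μ) μ^12/12! = e^(−12.5) · 12.5^12/479001600 ≈ 0.1132.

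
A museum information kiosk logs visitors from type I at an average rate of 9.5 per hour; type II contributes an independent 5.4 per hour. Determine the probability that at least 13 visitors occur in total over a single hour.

Independent Poisson processes superpose: combined rate λ = 9.5 + 5.4 = 14.9 per hour.
So μ = 14.9.
P(N ≥ 13) = 1 − P(N ≤ 12) ≈ 0.7240.

0.7240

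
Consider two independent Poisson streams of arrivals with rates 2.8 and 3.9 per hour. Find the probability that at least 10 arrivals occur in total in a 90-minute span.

Independent Poisson processes superpose: combined rate λ = 2.8 + 3.9 = 6.7 per hour.
Over the interval, μ = 6.7 × 1.5 = 10.05 (a 90-minute span = 1.5 hours).
P(N ≥ 10) = 1 − P(N ≤ 9) ≈ 0.5483.

0.5483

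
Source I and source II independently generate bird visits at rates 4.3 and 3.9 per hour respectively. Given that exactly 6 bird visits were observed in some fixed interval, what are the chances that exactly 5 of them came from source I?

0.1132

Given the total, each event is independently from source I with probability p = λ_I/(λ_I+λ_II) = 4.3/8.2 ≈ 0.5244.
So K ~ Binomial(6, 4.3/8.2): P(K = 5) = C(6,5) · (4.3/8.2)^5 · (3.9/8.2)^1 ≈ 0.1132.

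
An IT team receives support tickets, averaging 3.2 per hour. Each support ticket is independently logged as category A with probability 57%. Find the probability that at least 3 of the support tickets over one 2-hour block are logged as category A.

0.7057

Thinning: the support tickets that are logged as category A themselves form a Poisson process with rate 0.57 × 3.2 = 1.824 per hour.
Over the interval, μ = 1.824 × 2 = 3.648 (a 2-hour block = 2 hours).
P(N ≥ 3) = 1 − P(N ≤ 2) ≈ 0.7057.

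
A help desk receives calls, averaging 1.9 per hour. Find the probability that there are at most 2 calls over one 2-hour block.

Over the interval, μ = 1.9 × 2 = 3.8 (a 2-hour block = 2 hours).
P(N ≤ 2) = Σ_{j=0}^{2} e^(−μ) μ^j/j! ≈ 0.2689.

0.2689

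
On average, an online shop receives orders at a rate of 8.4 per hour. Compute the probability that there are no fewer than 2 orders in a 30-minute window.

Over the interval, μ = 8.4 × 0.5 = 4.2 (a 30-minute window = 0.5 hours).
P(N ≥ 2) = 1 − P(N ≤ 1) = 1 − Σ_{j=0}^{1} e^(−μ) μ^j/j! ≈ 0.9220.

0.9220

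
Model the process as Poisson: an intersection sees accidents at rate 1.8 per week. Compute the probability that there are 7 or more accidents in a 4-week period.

Over the interval, μ = 1.8 × 4 = 7.2 (a 4-week period = 4 weeks).
P(N ≥ 7) = 1 − P(N ≤ 6) = 1 − Σ_{j=0}^{6} e^(−μ) μ^j/j! ≈ 0.5796.

0.5796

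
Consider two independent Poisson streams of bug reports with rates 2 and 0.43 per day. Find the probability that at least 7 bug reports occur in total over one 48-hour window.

Independent Poisson processes superpose: combined rate λ = 2 + 0.43 = 2.43 per day.
Over the interval, μ = 2.43 × 2 = 4.86 (a 48-hour window = 2 days).
P(N ≥ 7) = 1 − P(N ≤ 6) ≈ 0.2176.

0.2176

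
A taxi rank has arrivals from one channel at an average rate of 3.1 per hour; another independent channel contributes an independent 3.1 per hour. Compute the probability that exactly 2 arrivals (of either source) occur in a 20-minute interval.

0.2704

Independent Poisson processes superpose: combined rate λ = 3.1 + 3.1 = 6.2 per hour.
Over the interval, μ = 6.2 × 1/3 ≈ 2.06667 (a 20-minute interval = 1/3 hours).
P(N = 2) = e^(−2.06667) · 2.06667^2/2! ≈ 0.2704.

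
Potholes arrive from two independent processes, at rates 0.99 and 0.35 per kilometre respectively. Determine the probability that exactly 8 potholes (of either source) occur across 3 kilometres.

0.0304

Independent Poisson processes superpose: combined rate λ = 0.99 + 0.35 = 1.34 per kilometre.
Over the interval, μ = 1.34 × 3 = 4.02 (3 kilometres).
P(N = 8) = e^(−4.02) · 4.02^8/8! ≈ 0.0304.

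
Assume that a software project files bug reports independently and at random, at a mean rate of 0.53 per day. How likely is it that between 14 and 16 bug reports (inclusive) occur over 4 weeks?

0.3007

Over the interval, μ = 0.53 × 28 = 14.84 (4 weeks = 28 days).
P(14 ≤ N ≤ 16) = Σ_{j=14}^{16} e^(−14.84) · 14.84^j/j! ≈ 0.3007.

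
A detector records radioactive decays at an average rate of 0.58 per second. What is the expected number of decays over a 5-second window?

E[N] = λt = 0.58 × 5 = 2.9 (a 5-second window = 5 seconds).

2.9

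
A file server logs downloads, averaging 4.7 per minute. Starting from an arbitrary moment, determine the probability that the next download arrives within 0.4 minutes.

Inter-arrival times are exponential with rate λ = 4.7 per minute.
P(T ≤ 0.4) = 1 − e^(−λt) = 1 − e^(−4.7 × 0.4) = 1 − e^(−1.88) ≈ 0.8474.

0.8474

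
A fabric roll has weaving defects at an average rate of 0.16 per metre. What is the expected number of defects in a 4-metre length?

0.64

E[N] = λt = 0.16 × 4 = 0.64 (a 4-metre length = 4 metres).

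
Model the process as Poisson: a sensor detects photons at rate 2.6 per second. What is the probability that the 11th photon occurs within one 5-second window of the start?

0.7483

Over the interval, μ = 2.6 × 5 = 13 (a 5-second window = 5 seconds).
The 11th arrival falls in the interval iff at least 11 events occur there: P(S_11 ≤ t) = P(N ≥ 11) = 1 − P(N ≤ 10) ≈ 0.7483.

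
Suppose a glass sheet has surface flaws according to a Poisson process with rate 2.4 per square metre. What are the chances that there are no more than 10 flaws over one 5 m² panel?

0.3472

Over the interval, μ = 2.4 × 5 = 12 (a 5 m² panel = 5 square metres).
P(N ≤ 10) = Σ_{j=0}^{10} e^(−μ) μ^j/j! ≈ 0.3472.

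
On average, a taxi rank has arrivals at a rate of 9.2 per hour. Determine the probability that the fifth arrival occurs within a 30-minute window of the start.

Over the interval, μ = 9.2 × 0.5 = 4.6 (a 30-minute window = 0.5 hours).
The fifth arrival falls in the interval iff at least 5 events occur there: P(S_5 ≤ t) = P(N ≥ 5) = 1 − P(N ≤ 4) ≈ 0.4868.

0.4868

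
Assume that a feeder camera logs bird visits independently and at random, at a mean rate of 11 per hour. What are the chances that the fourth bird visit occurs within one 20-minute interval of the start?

Over the interval, μ = 11 × 1/3 ≈ 3.66667 (a 20-minute interval = 1/3 hours).
The fourth arrival falls in the interval iff at least 4 events occur there: P(S_4 ≤ t) = P(N ≥ 4) = 1 − P(N ≤ 3) ≈ 0.4989.

0.4989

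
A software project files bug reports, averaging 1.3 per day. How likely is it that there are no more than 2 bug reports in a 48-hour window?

Over the interval, μ = 1.3 × 2 = 2.6 (a 48-hour window = 2 days).
P(N ≤ 2) = Σ_{j=0}^{2} e^(−μ) μ^j/j! ≈ 0.5184.

0.5184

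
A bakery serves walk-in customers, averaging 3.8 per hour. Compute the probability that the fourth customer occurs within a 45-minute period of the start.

Over the interval, μ = 3.8 × 0.75 = 2.85 (a 45-minute period = 0.75 hours).
The fourth arrival falls in the interval iff at least 4 events occur there: P(S_4 ≤ t) = P(N ≥ 4) = 1 − P(N ≤ 3) ≈ 0.3192.

0.3192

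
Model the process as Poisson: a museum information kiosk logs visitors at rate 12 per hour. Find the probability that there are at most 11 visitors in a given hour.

With mean μ = 12 per hour,
P(N ≤ 11) = Σ_{j=0}^{11} e^(−μ) μ^j/j! ≈ 0.4616.

0.4616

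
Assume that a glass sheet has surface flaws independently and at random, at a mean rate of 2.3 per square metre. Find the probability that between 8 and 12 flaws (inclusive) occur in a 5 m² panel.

Over the interval, μ = 2.3 × 5 = 11.5 (a 5 m² panel = 5 square metres).
P(8 ≤ N ≤ 12) = Σ_{j=8}^{12} e^(−11.5) · 11.5^j/j! ≈ 0.5192.

0.5192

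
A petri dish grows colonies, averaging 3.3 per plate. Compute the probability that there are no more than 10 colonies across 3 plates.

0.5955

Over the interval, μ = 3.3 × 3 = 9.9 (3 plates).
P(N ≤ 10) = Σ_{j=0}^{10} e^(−μ) μ^j/j! ≈ 0.5955.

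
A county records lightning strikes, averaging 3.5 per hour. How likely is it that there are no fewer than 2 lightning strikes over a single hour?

0.8641

With mean μ = 3.5 per hour,
P(N ≥ 2) = 1 − P(N ≤ 1) = 1 − Σ_{j=0}^{1} e^(−μ) μ^j/j! ≈ 0.8641.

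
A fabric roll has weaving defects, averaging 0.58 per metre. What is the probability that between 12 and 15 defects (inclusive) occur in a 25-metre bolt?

Over the interval, μ = 0.58 × 25 = 14.5 (a 25-metre bolt = 25 metres).
P(12 ≤ N ≤ 15) = Σ_{j=12}^{15} e^(−14.5) · 14.5^j/j! ≈ 0.3990.

0.3990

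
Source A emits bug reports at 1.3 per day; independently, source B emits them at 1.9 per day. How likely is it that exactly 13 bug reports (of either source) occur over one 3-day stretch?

0.0640

Independent Poisson processes superpose: combined rate λ = 1.3 + 1.9 = 3.2 per day.
Over the interval, μ = 3.2 × 3 = 9.6 (a 3-day stretch = 3 days).
P(N = 13) = e^(−9.6) · 9.6^13/13! ≈ 0.0640.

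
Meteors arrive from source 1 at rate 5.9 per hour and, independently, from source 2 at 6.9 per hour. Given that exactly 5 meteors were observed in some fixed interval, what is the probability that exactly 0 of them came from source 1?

0.0455

Given the total, each event is independently from source 1 with probability p = λ_1/(λ_1+λ_2) = 5.9/12.8 ≈ 0.4609.
So K ~ Binomial(5, 5.9/12.8): P(K = 0) = C(5,0) · (5.9/12.8)^0 · (6.9/12.8)^5 ≈ 0.0455.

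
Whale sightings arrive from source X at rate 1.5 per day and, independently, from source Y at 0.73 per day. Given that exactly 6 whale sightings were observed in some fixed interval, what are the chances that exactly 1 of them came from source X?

0.0152

Given the total, each event is independently from source X with probability p = λ_X/(λ_X+λ_Y) = 1.5/2.23 ≈ 0.6726.
So K ~ Binomial(6, 1.5/2.23): P(K = 1) = C(6,1) · (1.5/2.23)^1 · (0.73/2.23)^5 ≈ 0.0152.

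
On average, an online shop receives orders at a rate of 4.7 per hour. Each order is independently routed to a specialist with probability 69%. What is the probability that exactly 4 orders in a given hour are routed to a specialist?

0.1800

Thinning: the orders that are routed to a specialist themselves form a Poisson process with rate 0.69 × 4.7 = 3.243 per hour.
So μ = 3.243.
P(N = 4) = e^(−3.243) · 3.243^4/4! ≈ 0.1800.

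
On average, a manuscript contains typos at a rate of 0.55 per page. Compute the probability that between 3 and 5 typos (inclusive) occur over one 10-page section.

Over the interval, μ = 0.55 × 10 = 5.5 (a 10-page section = 10 pages).
P(3 ≤ N ≤ 5) = Σ_{j=3}^{5} e^(−5.5) · 5.5^j/j! ≈ 0.4405.

0.4405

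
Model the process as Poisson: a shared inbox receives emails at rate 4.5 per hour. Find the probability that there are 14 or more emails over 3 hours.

Over the interval, μ = 4.5 × 3 = 13.5 (3 hours).
P(N ≥ 14) = 1 − P(N ≤ 13) = 1 − Σ_{j=0}^{13} e^(−μ) μ^j/j! ≈ 0.4818.

0.4818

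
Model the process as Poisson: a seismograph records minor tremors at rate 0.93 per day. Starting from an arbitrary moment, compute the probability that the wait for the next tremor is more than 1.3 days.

0.2985

The wait for the next event is exponential with rate λ = 0.93 per day.
P(T > 1.3) = e^(−λt) = e^(−0.93 × 1.3) = e^(−1.209) ≈ 0.2985.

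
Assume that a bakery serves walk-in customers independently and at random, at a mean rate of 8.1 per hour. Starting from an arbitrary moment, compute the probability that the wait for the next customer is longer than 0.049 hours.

0.6724

The wait for the next event is exponential with rate λ = 8.1 per hour.
P(T > 0.049) = e^(−λt) = e^(−8.1 × 0.049) = e^(−0.3969) ≈ 0.6724.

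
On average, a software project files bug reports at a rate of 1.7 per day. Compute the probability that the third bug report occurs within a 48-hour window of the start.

0.6603

Over the interval, μ = 1.7 × 2 = 3.4 (a 48-hour window = 2 days).
The third arrival falls in the interval iff at least 3 events occur there: P(S_3 ≤ t) = P(N ≥ 3) = 1 − P(N ≤ 2) ≈ 0.6603.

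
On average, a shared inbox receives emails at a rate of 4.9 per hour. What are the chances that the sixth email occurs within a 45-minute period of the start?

0.1664

Over the interval, μ = 4.9 × 0.75 = 3.675 (a 45-minute period = 0.75 hours).
The sixth arrival falls in the interval iff at least 6 events occur there: P(S_6 ≤ t) = P(N ≥ 6) = 1 − P(N ≤ 5) ≈ 0.1664.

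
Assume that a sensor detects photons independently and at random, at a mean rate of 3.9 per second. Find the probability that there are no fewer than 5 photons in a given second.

0.3516

With mean μ = 3.9 per second,
P(N ≥ 5) = 1 − P(N ≤ 4) = 1 − Σ_{j=0}^{4} e^(−μ) μ^j/j! ≈ 0.3516.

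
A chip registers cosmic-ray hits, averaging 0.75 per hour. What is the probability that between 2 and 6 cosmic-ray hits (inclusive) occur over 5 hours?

0.8020

Over the interval, μ = 0.75 × 5 = 3.75 (5 hours).
P(2 ≤ N ≤ 6) = Σ_{j=2}^{6} e^(−3.75) · 3.75^j/j! ≈ 0.8020.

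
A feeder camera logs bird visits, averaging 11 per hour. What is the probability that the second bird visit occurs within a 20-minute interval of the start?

0.8807

Over the interval, μ = 11 × 1/3 ≈ 3.66667 (a 20-minute interval = 1/3 hours).
The second arrival falls in the interval iff at least 2 events occur there: P(S_2 ≤ t) = P(N ≥ 2) = 1 − P(N ≤ 1) ≈ 0.8807.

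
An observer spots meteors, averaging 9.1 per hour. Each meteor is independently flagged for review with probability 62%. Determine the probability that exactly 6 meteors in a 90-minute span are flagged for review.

Thinning: the meteors that are flagged for review themselves form a Poisson process with rate 0.62 × 9.1 = 5.642 per hour.
Over the interval, μ = 5.642 × 1.5 = 8.463 (a 90-minute span = 1.5 hours).
P(N = 6) = e^(−8.463) · 8.463^6/6! ≈ 0.1077.

0.1077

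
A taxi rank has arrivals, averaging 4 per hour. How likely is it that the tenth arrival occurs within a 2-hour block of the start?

0.2834

Over the interval, μ = 4 × 2 = 8 (a 2-hour block = 2 hours).
The tenth arrival falls in the interval iff at least 10 events occur there: P(S_10 ≤ t) = P(N ≥ 10) = 1 − P(N ≤ 9) ≈ 0.2834.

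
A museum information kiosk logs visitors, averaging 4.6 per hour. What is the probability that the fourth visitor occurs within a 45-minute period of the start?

0.4525

Over the interval, μ = 4.6 × 0.75 = 3.45 (a 45-minute period = 0.75 hours).
The fourth arrival falls in the interval iff at least 4 events occur there: P(S_4 ≤ t) = P(N ≥ 4) = 1 − P(N ≤ 3) ≈ 0.4525.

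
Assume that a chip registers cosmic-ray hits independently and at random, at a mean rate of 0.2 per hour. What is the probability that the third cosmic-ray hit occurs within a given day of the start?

Over the interval, μ = 0.2 × 24 = 4.8 (a day = 24 hours).
The third arrival falls in the interval iff at least 3 events occur there: P(S_3 ≤ t) = P(N ≥ 3) = 1 − P(N ≤ 2) ≈ 0.8575.

0.8575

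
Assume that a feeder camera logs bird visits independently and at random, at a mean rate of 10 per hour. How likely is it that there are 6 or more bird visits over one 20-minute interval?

0.1212

Over the interval, μ = 10 × 1/3 ≈ 3.33333 (a 20-minute interval = 1/3 hours).
P(N ≥ 6) = 1 − P(N ≤ 5) = 1 − Σ_{j=0}^{5} e^(−μ) μ^j/j! ≈ 0.1212.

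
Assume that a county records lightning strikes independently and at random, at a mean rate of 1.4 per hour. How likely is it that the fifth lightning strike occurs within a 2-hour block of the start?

Over the interval, μ = 1.4 × 2 = 2.8 (a 2-hour block = 2 hours).
The fifth arrival falls in the interval iff at least 5 events occur there: P(S_5 ≤ t) = P(N ≥ 5) = 1 − P(N ≤ 4) ≈ 0.1523.

0.1523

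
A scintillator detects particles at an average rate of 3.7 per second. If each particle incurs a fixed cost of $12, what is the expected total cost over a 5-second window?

E[N] = 3.7 × 5 = 18.5 (a 5-second window = 5 seconds); E[cost] = 18.5 × $12 = $222.

$222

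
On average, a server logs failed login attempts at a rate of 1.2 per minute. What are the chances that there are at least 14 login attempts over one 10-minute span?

Over the interval, μ = 1.2 × 10 = 12 (a 10-minute span = 10 minutes).
P(N ≥ 14) = 1 − P(N ≤ 13) = 1 − Σ_{j=0}^{13} e^(−μ) μ^j/j! ≈ 0.3185.

0.3185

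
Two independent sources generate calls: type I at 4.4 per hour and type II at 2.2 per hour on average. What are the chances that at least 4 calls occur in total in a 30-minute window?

0.4197

Independent Poisson processes superpose: combined rate λ = 4.4 + 2.2 = 6.6 per hour.
Over the interval, μ = 6.6 × 0.5 = 3.3 (a 30-minute window = 0.5 hours).
P(N ≥ 4) = 1 − P(N ≤ 3) ≈ 0.4197.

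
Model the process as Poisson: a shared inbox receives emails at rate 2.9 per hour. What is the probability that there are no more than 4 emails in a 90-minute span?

0.5608

Over the interval, μ = 2.9 × 1.5 = 4.35 (a 90-minute span = 1.5 hours).
P(N ≤ 4) = Σ_{j=0}^{4} e^(−μ) μ^j/j! ≈ 0.5608.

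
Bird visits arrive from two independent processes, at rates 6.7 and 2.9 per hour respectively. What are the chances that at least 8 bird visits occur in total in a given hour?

0.7416

Independent Poisson processes superpose: combined rate λ = 6.7 + 2.9 = 9.6 per hour.
So μ = 9.6.
P(N ≥ 8) = 1 − P(N ≤ 7) ≈ 0.7416.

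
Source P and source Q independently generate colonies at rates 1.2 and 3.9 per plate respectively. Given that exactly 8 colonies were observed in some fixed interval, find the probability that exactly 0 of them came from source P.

Given the total, each event is independently from source P with probability p = λ_P/(λ_P+λ_Q) = 1.2/5.1 ≈ 0.2353.
So K ~ Binomial(8, 1.2/5.1): P(K = 0) = C(8,0) · (1.2/5.1)^0 · (3.9/5.1)^8 ≈ 0.1169.

0.1169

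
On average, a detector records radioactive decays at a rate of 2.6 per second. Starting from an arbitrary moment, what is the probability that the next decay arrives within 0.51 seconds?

Inter-arrival times are exponential with rate λ = 2.6 per second.
P(T ≤ 0.51) = 1 − e^(−λt) = 1 − e^(−2.6 × 0.51) = 1 − e^(−1.326) ≈ 0.7345.

0.7345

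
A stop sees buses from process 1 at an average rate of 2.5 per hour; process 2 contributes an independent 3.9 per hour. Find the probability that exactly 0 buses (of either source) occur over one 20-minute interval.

0.1184

Independent Poisson processes superpose: combined rate λ = 2.5 + 3.9 = 6.4 per hour.
Over the interval, μ = 6.4 × 1/3 ≈ 2.13333 (a 20-minute interval = 1/3 hours).
P(N = 0) = e^(−2.13333) · 2.13333^0/0! ≈ 0.1184.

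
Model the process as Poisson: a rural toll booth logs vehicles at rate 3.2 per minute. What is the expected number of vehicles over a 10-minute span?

32

E[N] = λt = 3.2 × 10 = 32 (a 10-minute span = 10 minutes).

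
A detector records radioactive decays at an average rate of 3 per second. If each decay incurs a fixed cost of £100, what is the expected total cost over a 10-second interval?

E[N] = 3 × 10 = 30 (a 10-second interval = 10 seconds); E[cost] = 30 × £100 = £3000.

£3000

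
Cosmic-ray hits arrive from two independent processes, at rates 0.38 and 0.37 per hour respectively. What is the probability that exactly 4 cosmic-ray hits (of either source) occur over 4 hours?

0.1680

Independent Poisson processes superpose: combined rate λ = 0.38 + 0.37 = 0.75 per hour.
Over the interval, μ = 0.75 × 4 = 3 (4 hours).
P(N = 4) = e^(−3) · 3^4/4! ≈ 0.1680.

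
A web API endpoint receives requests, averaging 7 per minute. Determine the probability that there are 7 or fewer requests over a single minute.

0.5987

With mean μ = 7 per minute,
P(N ≤ 7) = Σ_{j=0}^{7} e^(−μ) μ^j/j! ≈ 0.5987.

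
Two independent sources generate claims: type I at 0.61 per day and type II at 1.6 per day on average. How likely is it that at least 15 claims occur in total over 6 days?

Independent Poisson processes superpose: combined rate λ = 0.61 + 1.6 = 2.21 per day.
Over the interval, μ = 2.21 × 6 = 13.26 (6 days).
P(N ≥ 15) = 1 − P(N ≤ 14) ≈ 0.3517.

0.3517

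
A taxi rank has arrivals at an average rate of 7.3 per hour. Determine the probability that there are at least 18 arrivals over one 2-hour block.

Over the interval, μ = 7.3 × 2 = 14.6 (a 2-hour block = 2 hours).
P(N ≥ 18) = 1 − P(N ≤ 17) = 1 − Σ_{j=0}^{17} e^(−μ) μ^j/j! ≈ 0.2182.

0.2182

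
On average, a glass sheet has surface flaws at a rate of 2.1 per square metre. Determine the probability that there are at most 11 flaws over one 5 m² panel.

0.6387

Over the interval, μ = 2.1 × 5 = 10.5 (a 5 m² panel = 5 square metres).
P(N ≤ 11) = Σ_{j=0}^{11} e^(−μ) μ^j/j! ≈ 0.6387.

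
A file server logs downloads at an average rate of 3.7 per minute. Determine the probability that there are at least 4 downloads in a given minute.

0.5058

With mean μ = 3.7 per minute,
P(N ≥ 4) = 1 − P(N ≤ 3) = 1 − Σ_{j=0}^{3} e^(−μ) μ^j/j! ≈ 0.5058.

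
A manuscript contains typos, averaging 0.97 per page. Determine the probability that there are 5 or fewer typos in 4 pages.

Over the interval, μ = 0.97 × 4 = 3.88 (4 pages).
P(N ≤ 5) = Σ_{j=0}^{5} e^(−μ) μ^j/j! ≈ 0.8036.

0.8036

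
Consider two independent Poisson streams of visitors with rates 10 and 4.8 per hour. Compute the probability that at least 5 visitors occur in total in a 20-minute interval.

Independent Poisson processes superpose: combined rate λ = 10 + 4.8 = 14.8 per hour.
Over the interval, μ = 14.8 × 1/3 ≈ 4.93333 (a 20-minute interval = 1/3 hours).
P(N ≥ 5) = 1 − P(N ≤ 4) ≈ 0.5477.

0.5477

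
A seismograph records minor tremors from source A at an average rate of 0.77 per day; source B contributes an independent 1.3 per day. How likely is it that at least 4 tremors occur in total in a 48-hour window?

Independent Poisson processes superpose: combined rate λ = 0.77 + 1.3 = 2.07 per day.
Over the interval, μ = 2.07 × 2 = 4.14 (a 48-hour window = 2 days).
P(N ≥ 4) = 1 − P(N ≤ 3) ≈ 0.5934.

0.5934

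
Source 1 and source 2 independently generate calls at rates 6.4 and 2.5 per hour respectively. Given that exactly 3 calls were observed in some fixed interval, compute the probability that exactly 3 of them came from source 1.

Given the total, each event is independently from source 1 with probability p = λ_1/(λ_1+λ_2) = 6.4/8.9 ≈ 0.7191.
So K ~ Binomial(3, 6.4/8.9): P(K = 3) = C(3,3) · (6.4/8.9)^3 · (2.5/8.9)^0 ≈ 0.3719.

0.3719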